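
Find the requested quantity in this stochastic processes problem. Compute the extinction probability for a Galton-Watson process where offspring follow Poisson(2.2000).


Since mu = 2.2000 > 1, extinction prob q < 1.
Solve s = exp(mu*(s-1)) iteratively.
q = 0.1563

0.1563


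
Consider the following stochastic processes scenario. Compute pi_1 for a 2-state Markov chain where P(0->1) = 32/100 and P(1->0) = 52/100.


Stationary distribution: pi_0 = p10/(p01+p10), pi_1 = p01/(p01+p10)
p01 = 0.3200, p10 = 0.5200
pi_1 = 0.3810

0.3810


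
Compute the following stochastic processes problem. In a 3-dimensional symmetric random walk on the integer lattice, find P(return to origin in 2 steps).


P(return in 2 steps) = P(reverse first step) = 1/(2d)
= 1/6
= 0.1667

0.1667


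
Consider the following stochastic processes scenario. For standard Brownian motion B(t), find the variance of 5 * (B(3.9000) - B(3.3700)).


Var(alpha*(B(t)-B(s))) = alpha^2 * (t-s)
= 5^2 * (3.9000 - 3.3700)
= 25 * 0.5300
= 13.2500

13.2500


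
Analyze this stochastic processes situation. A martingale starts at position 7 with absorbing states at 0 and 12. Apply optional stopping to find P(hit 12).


By optional stopping theorem: E(M at tau) = M(0) = 7
P(hit 12)*12 + P(hit 0)*0 = 7
P(hit 12) = (7 - 0)/(12 - 0) = 7/12 = 0.5833

0.5833


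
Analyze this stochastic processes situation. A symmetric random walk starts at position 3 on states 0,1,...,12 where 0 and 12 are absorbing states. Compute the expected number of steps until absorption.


For symmetric RW on 0,...,N with absorbing barriers, E(i) = i*(N-i)
E(3) = 3 * 9 = 27

27


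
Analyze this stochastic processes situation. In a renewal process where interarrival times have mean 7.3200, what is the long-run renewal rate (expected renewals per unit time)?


Long-run renewal rate = 1/E(X)
= 1/7.3200
= 0.1366

0.1366


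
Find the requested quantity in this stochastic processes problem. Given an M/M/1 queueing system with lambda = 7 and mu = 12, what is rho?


rho = lambda/mu
= 7/12
= 0.5833

0.5833


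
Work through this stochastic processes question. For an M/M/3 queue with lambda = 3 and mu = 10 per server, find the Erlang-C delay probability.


a = lambda/mu = 0.3000
rho = a/c = 0.1000
Erlang-C formula applied:
C(c,a) = 0.0037

0.0037


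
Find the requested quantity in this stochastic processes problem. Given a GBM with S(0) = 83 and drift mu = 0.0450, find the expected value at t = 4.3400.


E[S(t)] = S(0) * exp(mu * t)
= 83 * exp(0.0450 * 4.3400)
= 83 * 1.2157
= 100.9011

100.9011


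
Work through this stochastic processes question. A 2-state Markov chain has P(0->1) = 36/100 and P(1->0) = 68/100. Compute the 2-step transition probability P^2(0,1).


Computing P^2 by matrix multiplication.
P = [[0.6400, 0.3600], [0.6800, 0.3200]]
After raising P to the power 2:
P^2(0,1) = 0.3456

0.3456


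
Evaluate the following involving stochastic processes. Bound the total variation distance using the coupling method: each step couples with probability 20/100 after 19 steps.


TV distance bound <= (1-delta)^n
= (1 - 0.2000)^19
= 0.8000^19
= 0.0144

0.0144


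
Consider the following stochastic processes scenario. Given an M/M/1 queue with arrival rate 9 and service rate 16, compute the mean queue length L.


rho = 9/16 = 0.5625
L = rho/(1-rho)
= 0.5625/0.4375
= 1.2857

1.2857


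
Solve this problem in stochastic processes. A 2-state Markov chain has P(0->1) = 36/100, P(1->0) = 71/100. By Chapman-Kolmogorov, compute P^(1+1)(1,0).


P^2 = P^1 * P^1
Computing via matrix multiplication of the transition matrix.
Entry (1,0) of P^2 = 0.6603

0.6603


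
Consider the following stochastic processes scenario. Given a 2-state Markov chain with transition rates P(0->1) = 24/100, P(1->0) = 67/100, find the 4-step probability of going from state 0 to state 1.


Computing P^4 by matrix multiplication.
P = [[0.7600, 0.2400], [0.6700, 0.3300]]
After raising P to the power 4:
P^4(0,1) = 0.2637

0.2637


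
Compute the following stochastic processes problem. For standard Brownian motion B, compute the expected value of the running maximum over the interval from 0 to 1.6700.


E(max B(s)) = sqrt(2t/pi)
= sqrt(2*1.6700/pi)
= sqrt(1.0632)
= 1.0311

1.0311


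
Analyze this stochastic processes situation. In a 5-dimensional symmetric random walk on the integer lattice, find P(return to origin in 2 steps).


P(return in 2 steps) = P(reverse first step) = 1/(2d)
= 1/10
= 0.1000

0.1000


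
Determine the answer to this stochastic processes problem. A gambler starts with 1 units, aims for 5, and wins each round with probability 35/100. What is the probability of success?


Gambler's ruin formula:
r = q/p = 0.6500/0.3500 = 1.8571
P(win) = (1 - r^i)/(1 - r^N)
= (1 - 1.8571^1)/(1 - 1.8571^5)
= 0.0406

0.0406


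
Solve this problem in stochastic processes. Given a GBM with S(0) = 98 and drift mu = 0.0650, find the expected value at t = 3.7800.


E[S(t)] = S(0) * exp(mu * t)
= 98 * exp(0.0650 * 3.7800)
= 98 * 1.2785
= 125.2946

125.2946


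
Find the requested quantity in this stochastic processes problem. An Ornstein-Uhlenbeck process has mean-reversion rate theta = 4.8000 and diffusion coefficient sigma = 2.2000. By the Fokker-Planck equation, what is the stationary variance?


Stationary variance = sigma^2 / (2*theta)
= 2.2000^2 / (2*4.8000)
= 4.8400 / 9.6000
= 0.5042

0.5042


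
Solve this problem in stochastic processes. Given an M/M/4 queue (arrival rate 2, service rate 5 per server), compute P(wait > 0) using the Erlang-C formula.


a = lambda/mu = 0.4000
rho = a/c = 0.1000
Erlang-C formula applied:
C(c,a) = 7.9444e-04

7.9444e-04


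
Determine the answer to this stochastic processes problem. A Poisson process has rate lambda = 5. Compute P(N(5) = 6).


P(N(t)=k) = (lambda*t)^k * exp(-lambda*t) / k!
lambda*t = 25
= 25^6 * exp(-25) / 6!
= 244140625 * 1.3888e-11 / 720
= 4.7092e-06

4.7092e-06


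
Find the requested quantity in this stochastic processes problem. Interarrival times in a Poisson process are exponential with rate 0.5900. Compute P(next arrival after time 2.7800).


P(X > t) = exp(-lambda * t)
= exp(-0.5900 * 2.7800)
= exp(-1.6402) = 0.1939

0.1939


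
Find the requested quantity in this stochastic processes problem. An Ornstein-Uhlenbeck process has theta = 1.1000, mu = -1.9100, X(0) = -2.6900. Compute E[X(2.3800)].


E[X(t)] = mu + (X(0) - mu)*exp(-theta*t)
= -1.9100 + (-2.6900 - -1.9100)*exp(-1.1000*2.3800)
= -1.9100 + -0.7800 * 0.0729
= -1.9669

-1.9669


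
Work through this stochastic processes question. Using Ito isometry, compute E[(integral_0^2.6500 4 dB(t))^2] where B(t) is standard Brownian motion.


By Ito isometry: E[(int f dB)^2] = int f^2 dt
= 4^2 * 2.6500
= 16 * 2.6500 = 42.4000

42.4000


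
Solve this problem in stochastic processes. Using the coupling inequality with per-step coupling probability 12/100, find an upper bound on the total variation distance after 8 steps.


TV distance bound <= (1-delta)^n
= (1 - 0.1200)^8
= 0.8800^8
= 0.3596

0.3596


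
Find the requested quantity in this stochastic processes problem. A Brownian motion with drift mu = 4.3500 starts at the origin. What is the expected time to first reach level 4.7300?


Expected first passage time = a/mu
= 4.7300/4.3500
= 1.0874

1.0874


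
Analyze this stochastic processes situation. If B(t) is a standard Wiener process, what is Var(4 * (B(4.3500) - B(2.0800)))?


Var(alpha*(B(t)-B(s))) = alpha^2 * (t-s)
= 4^2 * (4.3500 - 2.0800)
= 16 * 2.2700
= 36.3200

36.3200


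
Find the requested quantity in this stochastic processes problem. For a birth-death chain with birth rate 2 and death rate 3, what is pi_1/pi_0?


For birth-death process, pi_n/pi_0 = (lambda/mu)^n
= (2/3)^1
= 0.6667

0.6667


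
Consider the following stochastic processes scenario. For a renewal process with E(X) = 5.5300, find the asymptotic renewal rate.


Long-run renewal rate = 1/E(X)
= 1/5.5300
= 0.1808

0.1808


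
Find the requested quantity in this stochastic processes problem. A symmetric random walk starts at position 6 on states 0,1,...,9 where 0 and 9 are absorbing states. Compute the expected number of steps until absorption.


For symmetric RW on 0,...,N with absorbing barriers, E(i) = i*(N-i)
E(6) = 6 * 3 = 18

18


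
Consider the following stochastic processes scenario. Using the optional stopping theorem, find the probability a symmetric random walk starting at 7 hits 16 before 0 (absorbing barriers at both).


By optional stopping theorem: E(M at tau) = M(0) = 7
P(hit 16)*16 + P(hit 0)*0 = 7
P(hit 16) = (7 - 0)/(16 - 0) = 7/16 = 0.4375

0.4375


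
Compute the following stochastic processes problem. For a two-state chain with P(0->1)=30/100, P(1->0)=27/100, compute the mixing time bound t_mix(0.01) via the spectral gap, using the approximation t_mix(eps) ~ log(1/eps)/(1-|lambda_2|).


lambda_2 = |1 - p01 - p10| = |1 - 0.3000 - 0.2700| = 0.4300
t_mix ~ log(1/eps)/(1 - |lambda_2|)
= log(100)/(1 - 0.4300) = 4.6052/0.5700
= 8.0792

8.0792


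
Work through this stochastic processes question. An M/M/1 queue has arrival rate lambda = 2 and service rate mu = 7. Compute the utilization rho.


rho = lambda/mu
= 2/7
= 0.2857

0.2857


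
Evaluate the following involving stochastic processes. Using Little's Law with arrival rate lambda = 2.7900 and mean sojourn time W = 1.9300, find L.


Little's Law: L = lambda * W
= 2.7900 * 1.9300
= 5.3847

5.3847


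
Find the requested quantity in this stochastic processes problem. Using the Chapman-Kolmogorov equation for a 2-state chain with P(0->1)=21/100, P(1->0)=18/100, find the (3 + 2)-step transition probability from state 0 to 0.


P^5 = P^3 * P^2
Computing via matrix multiplication of the transition matrix.
Entry (0,0) of P^5 = 0.5070

0.5070


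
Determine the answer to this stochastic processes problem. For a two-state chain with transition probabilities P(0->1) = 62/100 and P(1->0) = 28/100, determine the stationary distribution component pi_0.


Stationary distribution: pi_0 = p10/(p01+p10), pi_1 = p01/(p01+p10)
p01 = 0.6200, p10 = 0.2800
pi_0 = 0.3111

0.3111


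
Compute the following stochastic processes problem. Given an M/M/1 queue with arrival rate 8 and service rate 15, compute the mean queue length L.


rho = 8/15 = 0.5333
L = rho/(1-rho)
= 0.5333/0.4667
= 1.1429

1.1429


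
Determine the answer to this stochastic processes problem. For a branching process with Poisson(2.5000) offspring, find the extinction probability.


Since mu = 2.5000 > 1, extinction prob q < 1.
Solve s = exp(mu*(s-1)) iteratively.
q = 0.1074

0.1074


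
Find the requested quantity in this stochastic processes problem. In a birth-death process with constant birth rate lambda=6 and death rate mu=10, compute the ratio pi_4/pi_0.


For birth-death process, pi_n/pi_0 = (lambda/mu)^n
= (6/10)^4
= 0.1296

0.1296


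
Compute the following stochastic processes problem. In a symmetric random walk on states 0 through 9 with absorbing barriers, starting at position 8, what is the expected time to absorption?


For symmetric RW on 0,...,N with absorbing barriers, E(i) = i*(N-i)
E(8) = 8 * 1 = 8

8


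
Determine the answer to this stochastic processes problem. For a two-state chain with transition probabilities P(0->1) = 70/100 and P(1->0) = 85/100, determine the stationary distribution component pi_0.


Stationary distribution: pi_0 = p10/(p01+p10), pi_1 = p01/(p01+p10)
p01 = 0.7000, p10 = 0.8500
pi_0 = 0.5484

0.5484


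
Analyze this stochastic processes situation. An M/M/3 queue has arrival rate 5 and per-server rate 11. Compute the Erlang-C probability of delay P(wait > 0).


a = lambda/mu = 0.4545
rho = a/c = 0.1515
Erlang-C formula applied:
C(c,a) = 0.0117

0.0117


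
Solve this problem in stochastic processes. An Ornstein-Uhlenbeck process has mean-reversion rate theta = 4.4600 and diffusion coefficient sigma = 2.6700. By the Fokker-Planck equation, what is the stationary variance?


Stationary variance = sigma^2 / (2*theta)
= 2.6700^2 / (2*4.4600)
= 7.1289 / 8.9200
= 0.7992

0.7992


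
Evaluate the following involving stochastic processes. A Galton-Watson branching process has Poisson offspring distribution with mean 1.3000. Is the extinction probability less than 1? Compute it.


Since mu = 1.3000 > 1, extinction prob q < 1.
Solve s = exp(mu*(s-1)) iteratively.
q = 0.5770

0.5770


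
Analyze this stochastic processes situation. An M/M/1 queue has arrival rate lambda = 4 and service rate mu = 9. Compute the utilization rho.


rho = lambda/mu
= 4/9
= 0.4444

0.4444


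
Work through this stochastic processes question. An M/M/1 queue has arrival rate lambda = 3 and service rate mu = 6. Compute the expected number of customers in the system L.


rho = 3/6 = 0.5000
L = rho/(1-rho)
= 0.5000/0.5000
= 1.0000

1.0000


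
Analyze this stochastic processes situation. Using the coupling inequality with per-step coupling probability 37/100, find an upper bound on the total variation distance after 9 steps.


TV distance bound <= (1-delta)^n
= (1 - 0.3700)^9
= 0.6300^9
= 0.0156

0.0156


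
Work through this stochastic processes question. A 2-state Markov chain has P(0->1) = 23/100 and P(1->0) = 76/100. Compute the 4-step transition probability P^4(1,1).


Computing P^4 by matrix multiplication.
P = [[0.7700, 0.2300], [0.7600, 0.2400]]
After raising P to the power 4:
P^4(1,1) = 0.2323

0.2323


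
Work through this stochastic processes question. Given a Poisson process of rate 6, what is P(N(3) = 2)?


P(N(t)=k) = (lambda*t)^k * exp(-lambda*t) / k!
lambda*t = 18
= 18^2 * exp(-18) / 2!
= 324 * 1.5230e-08 / 2
= 2.4673e-06

2.4673e-06


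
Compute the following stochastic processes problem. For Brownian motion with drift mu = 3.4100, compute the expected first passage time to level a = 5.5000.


Expected first passage time = a/mu
= 5.5000/3.4100
= 1.6129

1.6129


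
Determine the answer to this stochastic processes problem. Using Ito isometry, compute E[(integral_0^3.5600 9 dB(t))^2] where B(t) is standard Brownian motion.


By Ito isometry: E[(int f dB)^2] = int f^2 dt
= 9^2 * 3.5600
= 81 * 3.5600 = 288.3600

288.3600


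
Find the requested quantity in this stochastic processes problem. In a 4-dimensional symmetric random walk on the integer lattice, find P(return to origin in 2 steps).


P(return in 2 steps) = P(reverse first step) = 1/(2d)
= 1/8
= 0.1250

0.1250


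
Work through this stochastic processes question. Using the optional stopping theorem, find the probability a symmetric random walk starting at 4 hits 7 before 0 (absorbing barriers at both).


By optional stopping theorem: E(M at tau) = M(0) = 4
P(hit 7)*7 + P(hit 0)*0 = 4
P(hit 7) = (4 - 0)/(7 - 0) = 4/7 = 0.5714

0.5714


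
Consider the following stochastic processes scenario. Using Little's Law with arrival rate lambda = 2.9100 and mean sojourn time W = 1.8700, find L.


Little's Law: L = lambda * W
= 2.9100 * 1.8700
= 5.4417

5.4417


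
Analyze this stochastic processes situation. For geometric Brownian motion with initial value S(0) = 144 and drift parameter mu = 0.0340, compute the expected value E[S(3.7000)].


E[S(t)] = S(0) * exp(mu * t)
= 144 * exp(0.0340 * 3.7000)
= 144 * 1.1341
= 163.3040

163.3040


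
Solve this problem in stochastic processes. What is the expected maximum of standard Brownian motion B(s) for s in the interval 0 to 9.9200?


E(max B(s)) = sqrt(2t/pi)
= sqrt(2*9.9200/pi)
= sqrt(6.3153)
= 2.5130

2.5130


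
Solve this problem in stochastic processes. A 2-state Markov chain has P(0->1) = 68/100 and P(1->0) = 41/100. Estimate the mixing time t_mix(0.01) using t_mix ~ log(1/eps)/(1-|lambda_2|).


lambda_2 = |1 - p01 - p10| = |1 - 0.6800 - 0.4100| = 0.0900
t_mix ~ log(1/eps)/(1 - |lambda_2|)
= log(100)/(1 - 0.0900) = 4.6052/0.9100
= 5.0606

5.0606


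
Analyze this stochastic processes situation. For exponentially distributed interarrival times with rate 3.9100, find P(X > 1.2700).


P(X > t) = exp(-lambda * t)
= exp(-3.9100 * 1.2700)
= exp(-4.9657) = 0.0070

0.0070


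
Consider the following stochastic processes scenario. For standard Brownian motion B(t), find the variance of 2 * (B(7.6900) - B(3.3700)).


Var(alpha*(B(t)-B(s))) = alpha^2 * (t-s)
= 2^2 * (7.6900 - 3.3700)
= 4 * 4.3200
= 17.2800

17.2800


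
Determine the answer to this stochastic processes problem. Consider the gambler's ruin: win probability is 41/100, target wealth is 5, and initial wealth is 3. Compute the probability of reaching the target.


Gambler's ruin formula:
r = q/p = 0.5900/0.4100 = 1.4390
P(win) = (1 - r^i)/(1 - r^N)
= (1 - 1.4390^3)/(1 - 1.4390^5)
= 0.3829

0.3829


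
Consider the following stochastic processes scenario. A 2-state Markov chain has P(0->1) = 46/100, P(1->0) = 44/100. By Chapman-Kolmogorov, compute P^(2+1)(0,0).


P^3 = P^2 * P^1
Computing via matrix multiplication of the transition matrix.
Entry (0,0) of P^3 = 0.4894

0.4894


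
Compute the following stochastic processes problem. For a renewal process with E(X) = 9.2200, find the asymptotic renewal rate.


Long-run renewal rate = 1/E(X)
= 1/9.2200
= 0.1085

0.1085


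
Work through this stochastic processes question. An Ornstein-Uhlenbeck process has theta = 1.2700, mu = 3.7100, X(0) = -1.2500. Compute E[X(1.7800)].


E[X(t)] = mu + (X(0) - mu)*exp(-theta*t)
= 3.7100 + (-1.2500 - 3.7100)*exp(-1.2700*1.7800)
= 3.7100 + -4.9600 * 0.1043
= 3.1927

3.1927


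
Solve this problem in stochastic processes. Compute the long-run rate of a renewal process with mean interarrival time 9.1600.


Long-run renewal rate = 1/E(X)
= 1/9.1600
= 0.1092

0.1092


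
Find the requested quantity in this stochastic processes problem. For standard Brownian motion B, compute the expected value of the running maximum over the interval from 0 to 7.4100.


E(max B(s)) = sqrt(2t/pi)
= sqrt(2*7.4100/pi)
= sqrt(4.7174)
= 2.1719

2.1719


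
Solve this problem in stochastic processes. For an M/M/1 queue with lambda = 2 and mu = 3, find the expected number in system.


rho = 2/3 = 0.6667
L = rho/(1-rho)
= 0.6667/0.3333
= 2.0000

2.0000


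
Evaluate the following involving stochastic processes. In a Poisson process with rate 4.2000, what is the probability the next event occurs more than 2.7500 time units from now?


P(X > t) = exp(-lambda * t)
= exp(-4.2000 * 2.7500)
= exp(-11.5500) = 9.6360e-06

9.6360e-06


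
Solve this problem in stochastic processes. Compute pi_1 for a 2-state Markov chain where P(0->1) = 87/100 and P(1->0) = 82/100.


Stationary distribution: pi_0 = p10/(p01+p10), pi_1 = p01/(p01+p10)
p01 = 0.8700, p10 = 0.8200
pi_1 = 0.5148

0.5148


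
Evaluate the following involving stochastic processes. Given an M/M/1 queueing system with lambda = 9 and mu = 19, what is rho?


rho = lambda/mu
= 9/19
= 0.4737

0.4737


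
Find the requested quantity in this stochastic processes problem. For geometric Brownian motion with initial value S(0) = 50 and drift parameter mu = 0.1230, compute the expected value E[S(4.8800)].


E[S(t)] = S(0) * exp(mu * t)
= 50 * exp(0.1230 * 4.8800)
= 50 * 1.8226
= 91.1278

91.1278


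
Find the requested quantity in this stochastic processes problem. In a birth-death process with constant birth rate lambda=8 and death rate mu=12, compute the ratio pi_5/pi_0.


For birth-death process, pi_n/pi_0 = (lambda/mu)^n
= (8/12)^5
= 0.1317

0.1317


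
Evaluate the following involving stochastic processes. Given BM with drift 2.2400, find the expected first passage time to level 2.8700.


Expected first passage time = a/mu
= 2.8700/2.2400
= 1.2812

1.2812


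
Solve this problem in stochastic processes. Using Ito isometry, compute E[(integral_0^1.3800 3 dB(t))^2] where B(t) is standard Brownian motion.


By Ito isometry: E[(int f dB)^2] = int f^2 dt
= 3^2 * 1.3800
= 9 * 1.3800 = 12.4200

12.4200


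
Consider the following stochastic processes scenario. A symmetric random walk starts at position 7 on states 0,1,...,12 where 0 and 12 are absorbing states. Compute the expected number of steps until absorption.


For symmetric RW on 0,...,N with absorbing barriers, E(i) = i*(N-i)
E(7) = 7 * 5 = 35

35


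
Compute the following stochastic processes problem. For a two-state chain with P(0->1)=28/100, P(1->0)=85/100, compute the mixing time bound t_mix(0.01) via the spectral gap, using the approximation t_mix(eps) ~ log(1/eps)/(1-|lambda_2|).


lambda_2 = |1 - p01 - p10| = |1 - 0.2800 - 0.8500| = 0.1300
t_mix ~ log(1/eps)/(1 - |lambda_2|)
= log(100)/(1 - 0.1300) = 4.6052/0.8700
= 5.2933

5.2933


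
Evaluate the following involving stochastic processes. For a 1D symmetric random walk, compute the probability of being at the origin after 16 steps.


P(S(16) = 0) = C(16,8) / 4^8
= 12870 / 65536
= 0.1964

0.1964


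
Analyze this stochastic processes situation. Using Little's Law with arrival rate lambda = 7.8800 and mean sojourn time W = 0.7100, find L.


Little's Law: L = lambda * W
= 7.8800 * 0.7100
= 5.5948

5.5948


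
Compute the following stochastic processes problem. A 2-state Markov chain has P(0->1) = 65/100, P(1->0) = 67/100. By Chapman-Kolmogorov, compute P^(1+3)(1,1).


P^4 = P^1 * P^3
Computing via matrix multiplication of the transition matrix.
Entry (1,1) of P^4 = 0.4977

0.4977


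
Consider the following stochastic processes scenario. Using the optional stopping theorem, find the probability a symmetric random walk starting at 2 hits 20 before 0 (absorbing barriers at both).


By optional stopping theorem: E(M at tau) = M(0) = 2
P(hit 20)*20 + P(hit 0)*0 = 2
P(hit 20) = (2 - 0)/(20 - 0) = 1/10 = 0.1000

0.1000


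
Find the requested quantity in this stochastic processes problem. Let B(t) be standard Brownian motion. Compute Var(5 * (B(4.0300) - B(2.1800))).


Var(alpha*(B(t)-B(s))) = alpha^2 * (t-s)
= 5^2 * (4.0300 - 2.1800)
= 25 * 1.8500
= 46.2500

46.2500


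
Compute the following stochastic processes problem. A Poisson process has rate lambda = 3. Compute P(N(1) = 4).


P(N(t)=k) = (lambda*t)^k * exp(-lambda*t) / k!
lambda*t = 3
= 3^4 * exp(-3) / 4!
= 81 * 0.0498 / 24
= 0.1680

0.1680


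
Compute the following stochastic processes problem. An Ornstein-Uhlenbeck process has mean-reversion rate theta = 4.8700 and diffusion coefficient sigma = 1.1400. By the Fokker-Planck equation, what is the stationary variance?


Stationary variance = sigma^2 / (2*theta)
= 1.1400^2 / (2*4.8700)
= 1.2996 / 9.7400
= 0.1334

0.1334


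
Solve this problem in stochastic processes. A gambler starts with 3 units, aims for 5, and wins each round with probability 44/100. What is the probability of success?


Gambler's ruin formula:
r = q/p = 0.5600/0.4400 = 1.2727
P(win) = (1 - r^i)/(1 - r^N)
= (1 - 1.2727^3)/(1 - 1.2727^5)
= 0.4538

0.4538


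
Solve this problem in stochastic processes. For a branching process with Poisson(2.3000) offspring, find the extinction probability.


Since mu = 2.3000 > 1, extinction prob q < 1.
Solve s = exp(mu*(s-1)) iteratively.
q = 0.1376

0.1376


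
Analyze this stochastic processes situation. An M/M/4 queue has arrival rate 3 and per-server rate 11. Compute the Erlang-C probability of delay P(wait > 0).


a = lambda/mu = 0.2727
rho = a/c = 0.0682
Erlang-C formula applied:
C(c,a) = 1.8833e-04

1.8833e-04


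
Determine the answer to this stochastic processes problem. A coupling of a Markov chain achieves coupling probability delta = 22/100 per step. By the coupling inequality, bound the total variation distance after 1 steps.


TV distance bound <= (1-delta)^n
= (1 - 0.2200)^1
= 0.7800^1
= 0.7800

0.7800


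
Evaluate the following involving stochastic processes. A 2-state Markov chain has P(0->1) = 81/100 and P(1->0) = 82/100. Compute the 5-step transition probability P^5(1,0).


Computing P^5 by matrix multiplication.
P = [[0.1900, 0.8100], [0.8200, 0.1800]]
After raising P to the power 5:
P^5(1,0) = 0.5530

0.5530


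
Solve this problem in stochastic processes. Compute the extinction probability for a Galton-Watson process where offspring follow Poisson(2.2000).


Since mu = 2.2000 > 1, extinction prob q < 1.
Solve s = exp(mu*(s-1)) iteratively.
q = 0.1563

0.1563


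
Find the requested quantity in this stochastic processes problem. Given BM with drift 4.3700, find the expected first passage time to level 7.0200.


Expected first passage time = a/mu
= 7.0200/4.3700
= 1.6064

1.6064


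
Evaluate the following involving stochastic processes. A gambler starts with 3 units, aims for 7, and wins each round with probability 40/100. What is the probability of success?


Gambler's ruin formula:
r = q/p = 0.6000/0.4000 = 1.5000
P(win) = (1 - r^i)/(1 - r^N)
= (1 - 1.5000^3)/(1 - 1.5000^7)
= 0.1476

0.1476


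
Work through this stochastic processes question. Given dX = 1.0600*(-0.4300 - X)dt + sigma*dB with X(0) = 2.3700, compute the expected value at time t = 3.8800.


E[X(t)] = mu + (X(0) - mu)*exp(-theta*t)
= -0.4300 + (2.3700 - -0.4300)*exp(-1.0600*3.8800)
= -0.4300 + 2.8000 * 0.0164
= -0.3842

-0.3842


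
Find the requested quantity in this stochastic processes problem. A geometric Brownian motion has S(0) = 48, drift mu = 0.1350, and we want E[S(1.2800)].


E[S(t)] = S(0) * exp(mu * t)
= 48 * exp(0.1350 * 1.2800)
= 48 * 1.1886
= 57.0542

57.0542


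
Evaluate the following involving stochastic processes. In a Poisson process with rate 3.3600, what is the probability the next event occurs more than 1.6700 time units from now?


P(X > t) = exp(-lambda * t)
= exp(-3.3600 * 1.6700)
= exp(-5.6112) = 0.0037

0.0037


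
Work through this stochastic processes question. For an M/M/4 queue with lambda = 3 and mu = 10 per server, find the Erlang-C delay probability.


a = lambda/mu = 0.3000
rho = a/c = 0.0750
Erlang-C formula applied:
C(c,a) = 2.7030e-04

2.7030e-04


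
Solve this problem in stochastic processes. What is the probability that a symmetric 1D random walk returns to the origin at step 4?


P(S(4) = 0) = C(4,2) / 4^2
= 6 / 16
= 0.3750

0.3750


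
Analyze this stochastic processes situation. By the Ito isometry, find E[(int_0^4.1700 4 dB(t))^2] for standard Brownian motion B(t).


By Ito isometry: E[(int f dB)^2] = int f^2 dt
= 4^2 * 4.1700
= 16 * 4.1700 = 66.7200

66.7200


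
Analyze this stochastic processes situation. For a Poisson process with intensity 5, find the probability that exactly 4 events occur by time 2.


P(N(t)=k) = (lambda*t)^k * exp(-lambda*t) / k!
lambda*t = 10
= 10^4 * exp(-10) / 4!
= 10000 * 4.5400e-05 / 24
= 0.0189

0.0189


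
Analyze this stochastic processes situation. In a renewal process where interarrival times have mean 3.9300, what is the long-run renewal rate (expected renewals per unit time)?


Long-run renewal rate = 1/E(X)
= 1/3.9300
= 0.2545

0.2545


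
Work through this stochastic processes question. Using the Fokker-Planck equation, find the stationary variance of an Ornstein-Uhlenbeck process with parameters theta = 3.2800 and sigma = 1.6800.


Stationary variance = sigma^2 / (2*theta)
= 1.6800^2 / (2*3.2800)
= 2.8224 / 6.5600
= 0.4302

0.4302


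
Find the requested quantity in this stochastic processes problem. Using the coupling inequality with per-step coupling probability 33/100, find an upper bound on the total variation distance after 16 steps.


TV distance bound <= (1-delta)^n
= (1 - 0.3300)^16
= 0.6700^16
= 0.0016

0.0016


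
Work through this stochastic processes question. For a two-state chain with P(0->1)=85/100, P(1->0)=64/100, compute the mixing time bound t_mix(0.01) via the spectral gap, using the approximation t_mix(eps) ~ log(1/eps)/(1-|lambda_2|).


lambda_2 = |1 - p01 - p10| = |1 - 0.8500 - 0.6400| = 0.4900
t_mix ~ log(1/eps)/(1 - |lambda_2|)
= log(100)/(1 - 0.4900) = 4.6052/0.5100
= 9.0297

9.0297


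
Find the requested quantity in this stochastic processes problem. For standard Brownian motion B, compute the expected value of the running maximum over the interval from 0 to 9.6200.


E(max B(s)) = sqrt(2t/pi)
= sqrt(2*9.6200/pi)
= sqrt(6.1243)
= 2.4747

2.4747


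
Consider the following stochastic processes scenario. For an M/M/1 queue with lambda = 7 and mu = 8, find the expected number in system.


rho = 7/8 = 0.8750
L = rho/(1-rho)
= 0.8750/0.1250
= 7.0000

7.0000


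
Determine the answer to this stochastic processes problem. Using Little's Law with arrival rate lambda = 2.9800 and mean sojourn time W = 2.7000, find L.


Little's Law: L = lambda * W
= 2.9800 * 2.7000
= 8.0460

8.0460


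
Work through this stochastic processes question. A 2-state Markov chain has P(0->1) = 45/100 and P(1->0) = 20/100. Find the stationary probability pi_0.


Stationary distribution: pi_0 = p10/(p01+p10), pi_1 = p01/(p01+p10)
p01 = 0.4500, p10 = 0.2000
pi_0 = 0.3077

0.3077


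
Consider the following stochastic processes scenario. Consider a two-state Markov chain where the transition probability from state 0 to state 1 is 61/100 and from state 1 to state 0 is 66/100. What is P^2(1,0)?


Computing P^2 by matrix multiplication.
P = [[0.3900, 0.6100], [0.6600, 0.3400]]
After raising P to the power 2:
P^2(1,0) = 0.4818

0.4818


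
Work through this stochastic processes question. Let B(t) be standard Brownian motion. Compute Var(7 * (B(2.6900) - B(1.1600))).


Var(alpha*(B(t)-B(s))) = alpha^2 * (t-s)
= 7^2 * (2.6900 - 1.1600)
= 49 * 1.5300
= 74.9700

74.9700


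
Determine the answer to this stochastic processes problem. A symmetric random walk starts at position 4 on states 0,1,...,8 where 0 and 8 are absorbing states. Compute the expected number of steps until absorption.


For symmetric RW on 0,...,N with absorbing barriers, E(i) = i*(N-i)
E(4) = 4 * 4 = 16

16


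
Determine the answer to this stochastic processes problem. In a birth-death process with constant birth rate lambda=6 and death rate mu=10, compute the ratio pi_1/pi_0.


For birth-death process, pi_n/pi_0 = (lambda/mu)^n
= (6/10)^1
= 0.6000

0.6000


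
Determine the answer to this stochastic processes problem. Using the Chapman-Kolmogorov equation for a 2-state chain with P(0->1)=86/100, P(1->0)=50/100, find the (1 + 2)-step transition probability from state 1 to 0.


P^3 = P^1 * P^2
Computing via matrix multiplication of the transition matrix.
Entry (1,0) of P^3 = 0.3848

0.3848


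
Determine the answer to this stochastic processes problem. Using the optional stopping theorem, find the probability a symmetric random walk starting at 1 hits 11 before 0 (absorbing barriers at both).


By optional stopping theorem: E(M at tau) = M(0) = 1
P(hit 11)*11 + P(hit 0)*0 = 1
P(hit 11) = (1 - 0)/(11 - 0) = 1/11 = 0.0909

0.0909


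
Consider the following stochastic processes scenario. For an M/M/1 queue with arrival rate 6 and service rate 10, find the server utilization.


rho = lambda/mu
= 6/10
= 0.6000

0.6000


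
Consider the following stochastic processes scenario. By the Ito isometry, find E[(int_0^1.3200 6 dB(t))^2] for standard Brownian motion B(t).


By Ito isometry: E[(int f dB)^2] = int f^2 dt
= 6^2 * 1.3200
= 36 * 1.3200 = 47.5200

47.5200


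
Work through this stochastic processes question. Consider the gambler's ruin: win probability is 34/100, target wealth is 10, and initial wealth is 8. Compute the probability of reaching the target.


Gambler's ruin formula:
r = q/p = 0.6600/0.3400 = 1.9412
P(win) = (1 - r^i)/(1 - r^N)
= (1 - 1.9412^8)/(1 - 1.9412^10)
= 0.2644

0.2644


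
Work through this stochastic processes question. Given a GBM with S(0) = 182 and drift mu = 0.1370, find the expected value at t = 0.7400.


E[S(t)] = S(0) * exp(mu * t)
= 182 * exp(0.1370 * 0.7400)
= 182 * 1.1067
= 201.4189

201.4189


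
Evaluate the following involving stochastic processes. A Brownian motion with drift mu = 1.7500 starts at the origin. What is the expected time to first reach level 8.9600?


Expected first passage time = a/mu
= 8.9600/1.7500
= 5.1200

5.1200


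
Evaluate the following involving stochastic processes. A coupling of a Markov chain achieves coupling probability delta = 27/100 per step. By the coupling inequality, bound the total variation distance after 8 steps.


TV distance bound <= (1-delta)^n
= (1 - 0.2700)^8
= 0.7300^8
= 0.0806

0.0806


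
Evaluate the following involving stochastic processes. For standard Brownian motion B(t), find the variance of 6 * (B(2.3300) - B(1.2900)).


Var(alpha*(B(t)-B(s))) = alpha^2 * (t-s)
= 6^2 * (2.3300 - 1.2900)
= 36 * 1.0400
= 37.4400

37.4400


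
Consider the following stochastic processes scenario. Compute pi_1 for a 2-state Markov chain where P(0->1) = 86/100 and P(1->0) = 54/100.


Stationary distribution: pi_0 = p10/(p01+p10), pi_1 = p01/(p01+p10)
p01 = 0.8600, p10 = 0.5400
pi_1 = 0.6143

0.6143


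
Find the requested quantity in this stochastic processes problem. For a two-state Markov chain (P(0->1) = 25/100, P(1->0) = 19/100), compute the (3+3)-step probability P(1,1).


P^6 = P^3 * P^3
Computing via matrix multiplication of the transition matrix.
Entry (1,1) of P^6 = 0.5815

0.5815


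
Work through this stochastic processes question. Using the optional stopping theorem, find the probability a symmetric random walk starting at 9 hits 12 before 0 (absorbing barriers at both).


By optional stopping theorem: E(M at tau) = M(0) = 9
P(hit 12)*12 + P(hit 0)*0 = 9
P(hit 12) = (9 - 0)/(12 - 0) = 3/4 = 0.7500

0.7500


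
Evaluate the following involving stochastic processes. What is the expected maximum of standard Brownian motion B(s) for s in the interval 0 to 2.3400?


E(max B(s)) = sqrt(2t/pi)
= sqrt(2*2.3400/pi)
= sqrt(1.4897)
= 1.2205

1.2205


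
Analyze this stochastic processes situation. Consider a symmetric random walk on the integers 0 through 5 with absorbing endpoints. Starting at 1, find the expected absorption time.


For symmetric RW on 0,...,N with absorbing barriers, E(i) = i*(N-i)
E(1) = 1 * 4 = 4

4


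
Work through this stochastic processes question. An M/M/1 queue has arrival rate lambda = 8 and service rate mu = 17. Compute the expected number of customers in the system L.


rho = 8/17 = 0.4706
L = rho/(1-rho)
= 0.4706/0.5294
= 0.8889

0.8889


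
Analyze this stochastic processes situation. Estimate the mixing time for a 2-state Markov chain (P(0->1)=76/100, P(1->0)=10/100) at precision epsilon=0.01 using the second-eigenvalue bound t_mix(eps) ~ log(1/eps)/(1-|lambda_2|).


lambda_2 = |1 - p01 - p10| = |1 - 0.7600 - 0.1000| = 0.1400
t_mix ~ log(1/eps)/(1 - |lambda_2|)
= log(100)/(1 - 0.1400) = 4.6052/0.8600
= 5.3548

5.3548


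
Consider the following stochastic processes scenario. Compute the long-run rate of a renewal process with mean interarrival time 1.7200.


Long-run renewal rate = 1/E(X)
= 1/1.7200
= 0.5814

0.5814


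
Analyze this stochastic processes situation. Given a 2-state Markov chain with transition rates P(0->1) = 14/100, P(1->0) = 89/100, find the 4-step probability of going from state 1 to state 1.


Computing P^4 by matrix multiplication.
P = [[0.8600, 0.1400], [0.8900, 0.1100]]
After raising P to the power 4:
P^4(1,1) = 0.1359

0.1359


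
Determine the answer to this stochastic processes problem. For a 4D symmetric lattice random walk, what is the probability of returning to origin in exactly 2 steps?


P(return in 2 steps) = P(reverse first step) = 1/(2d)
= 1/8
= 0.1250

0.1250


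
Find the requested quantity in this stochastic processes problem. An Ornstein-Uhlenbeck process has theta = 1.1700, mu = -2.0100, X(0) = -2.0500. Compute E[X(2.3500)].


E[X(t)] = mu + (X(0) - mu)*exp(-theta*t)
= -2.0100 + (-2.0500 - -2.0100)*exp(-1.1700*2.3500)
= -2.0100 + -0.0400 * 0.0640
= -2.0126

-2.0126


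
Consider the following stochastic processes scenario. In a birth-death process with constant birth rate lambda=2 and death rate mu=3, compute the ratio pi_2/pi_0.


For birth-death process, pi_n/pi_0 = (lambda/mu)^n
= (2/3)^2
= 0.4444

0.4444


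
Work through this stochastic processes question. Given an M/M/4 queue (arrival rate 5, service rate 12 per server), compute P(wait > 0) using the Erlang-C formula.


a = lambda/mu = 0.4167
rho = a/c = 0.1042
Erlang-C formula applied:
C(c,a) = 9.2417e-04

9.2417e-04


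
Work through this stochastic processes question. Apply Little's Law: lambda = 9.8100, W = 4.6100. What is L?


Little's Law: L = lambda * W
= 9.8100 * 4.6100
= 45.2241

45.2241


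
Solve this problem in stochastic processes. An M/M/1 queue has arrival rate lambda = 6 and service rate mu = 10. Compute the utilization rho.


rho = lambda/mu
= 6/10
= 0.6000

0.6000


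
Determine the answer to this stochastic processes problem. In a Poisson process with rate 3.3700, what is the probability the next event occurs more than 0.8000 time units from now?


P(X > t) = exp(-lambda * t)
= exp(-3.3700 * 0.8000)
= exp(-2.6960) = 0.0675

0.0675


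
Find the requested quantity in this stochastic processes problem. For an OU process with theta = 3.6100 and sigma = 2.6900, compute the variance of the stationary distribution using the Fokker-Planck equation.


Stationary variance = sigma^2 / (2*theta)
= 2.6900^2 / (2*3.6100)
= 7.2361 / 7.2200
= 1.0022

1.0022


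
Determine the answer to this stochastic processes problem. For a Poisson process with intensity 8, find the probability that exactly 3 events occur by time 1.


P(N(t)=k) = (lambda*t)^k * exp(-lambda*t) / k!
lambda*t = 8
= 8^3 * exp(-8) / 3!
= 512 * 3.3546e-04 / 6
= 0.0286

0.0286


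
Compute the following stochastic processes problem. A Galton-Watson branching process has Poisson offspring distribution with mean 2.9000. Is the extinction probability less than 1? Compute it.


Since mu = 2.9000 > 1, extinction prob q < 1.
Solve s = exp(mu*(s-1)) iteratively.
q = 0.0668

0.0668


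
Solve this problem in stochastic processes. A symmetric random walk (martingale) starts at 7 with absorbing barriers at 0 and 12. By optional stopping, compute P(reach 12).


By optional stopping theorem: E(M at tau) = M(0) = 7
P(hit 12)*12 + P(hit 0)*0 = 7
P(hit 12) = (7 - 0)/(12 - 0) = 7/12 = 0.5833

0.5833


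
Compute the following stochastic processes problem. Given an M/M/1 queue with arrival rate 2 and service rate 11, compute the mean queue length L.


rho = 2/11 = 0.1818
L = rho/(1-rho)
= 0.1818/0.8182
= 0.2222

0.2222


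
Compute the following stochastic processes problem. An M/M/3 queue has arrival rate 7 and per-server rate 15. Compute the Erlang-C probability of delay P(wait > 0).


a = lambda/mu = 0.4667
rho = a/c = 0.1556
Erlang-C formula applied:
C(c,a) = 0.0126

0.0126


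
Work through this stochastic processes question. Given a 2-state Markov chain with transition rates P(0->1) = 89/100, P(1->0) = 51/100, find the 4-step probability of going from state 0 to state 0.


Computing P^4 by matrix multiplication.
P = [[0.1100, 0.8900], [0.5100, 0.4900]]
After raising P to the power 4:
P^4(0,0) = 0.3806

0.3806


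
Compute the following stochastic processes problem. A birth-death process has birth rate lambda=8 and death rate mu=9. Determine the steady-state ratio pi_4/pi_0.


For birth-death process, pi_n/pi_0 = (lambda/mu)^n
= (8/9)^4
= 0.6243

0.6243


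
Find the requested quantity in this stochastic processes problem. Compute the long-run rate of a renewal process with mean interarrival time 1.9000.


Long-run renewal rate = 1/E(X)
= 1/1.9000
= 0.5263

0.5263


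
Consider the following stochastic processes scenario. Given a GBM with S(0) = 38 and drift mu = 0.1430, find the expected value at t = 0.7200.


E[S(t)] = S(0) * exp(mu * t)
= 38 * exp(0.1430 * 0.7200)
= 38 * 1.1084
= 42.1210

42.1210
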